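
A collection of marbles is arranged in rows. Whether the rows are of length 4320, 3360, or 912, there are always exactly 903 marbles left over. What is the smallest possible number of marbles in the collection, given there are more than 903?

N − 903 must be a common multiple of 4320, 3360, and 912.
4320 = 2^5 × 3^3 × 5
3360 = 2^5 × 3 × 5 × 7
912 = 2^4 × 3 × 19
LCM(4320, 3360, 912) = 2^5 × 3^3 × 5 × 7 × 19 = 574560.
Smallest N > 903 is LCM + 903 = 574560 + 903 = 575463.

575463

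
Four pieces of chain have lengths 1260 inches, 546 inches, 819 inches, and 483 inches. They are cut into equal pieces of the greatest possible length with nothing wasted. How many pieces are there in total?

148

Piece length = gcd(1260, 546, 819, 483).
1260 = 2^2 × 3^2 × 5 × 7
546 = 2 × 3 × 7 × 13
819 = 3^2 × 7 × 13
483 = 3 × 7 × 23
gcd(1260, 546, 819, 483) = 3 × 7 = 21.
Total pieces = 1260/21 + 546/21 + 819/21 + 483/21 = 60 + 26 + 39 + 23 = 148.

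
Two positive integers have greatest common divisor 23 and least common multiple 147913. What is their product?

3401999

For any two positive integers, gcd × lcm = product = 23 × 147913 = 3401999.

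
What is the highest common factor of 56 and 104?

56 = 2^3 × 7
104 = 2^3 × 13
gcd(56, 104) = 2^3 = 8.

8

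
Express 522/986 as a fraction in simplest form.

9/17

522 = 2 × 3^2 × 29
986 = 2 × 17 × 29
gcd(522, 986) = 2 × 29 = 58.
Divide numerator and denominator by 58: 522/986 = 9/17.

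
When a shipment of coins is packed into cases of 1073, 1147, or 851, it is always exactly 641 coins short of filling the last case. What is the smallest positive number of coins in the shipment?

764408

Being 641 short of a full case of size k means N ≡ −641 (mod k), i.e. N + 641 is a multiple of each size.
1073 = 29 × 37
1147 = 31 × 37
851 = 23 × 37
LCM(1073, 1147, 851) = 23 × 29 × 31 × 37 = 765049.
Smallest positive N is 765049 − 641 = 764408.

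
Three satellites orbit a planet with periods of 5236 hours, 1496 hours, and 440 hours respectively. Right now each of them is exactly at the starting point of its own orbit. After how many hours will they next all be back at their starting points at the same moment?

52360 hours

They coincide at every common multiple of the periods; the first is the LCM.
5236 = 2^2 × 7 × 11 × 17
1496 = 2^3 × 11 × 17
440 = 2^3 × 5 × 11
LCM(5236, 1496, 440) = 2^3 × 5 × 7 × 11 × 17 = 52360.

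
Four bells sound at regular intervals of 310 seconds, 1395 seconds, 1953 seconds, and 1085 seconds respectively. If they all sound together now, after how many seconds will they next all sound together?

They coincide at every common multiple of the periods; the first is the LCM.
310 = 2 × 5 × 31
1395 = 3^2 × 5 × 31
1953 = 3^2 × 7 × 31
1085 = 5 × 7 × 31
LCM(310, 1395, 1953, 1085) = 2 × 3^2 × 5 × 7 × 31 = 19530.

19530 seconds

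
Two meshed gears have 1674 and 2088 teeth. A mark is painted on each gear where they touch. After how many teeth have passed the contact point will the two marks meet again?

194184 teeth

The first simultaneous occurrence is after LCM of the individual periods.
1674 = 2 × 3^3 × 31
2088 = 2^3 × 3^2 × 29
LCM(1674, 2088) = 2^3 × 3^3 × 29 × 31 = 194184.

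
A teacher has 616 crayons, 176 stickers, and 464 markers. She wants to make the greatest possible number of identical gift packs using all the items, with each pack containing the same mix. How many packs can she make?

The pack count must divide each quantity, so the greatest is gcd(616, 176, 464).
616 = 2^3 × 7 × 11
176 = 2^4 × 11
464 = 2^4 × 29
gcd(616, 176, 464) = 2^3 = 8.

8 packs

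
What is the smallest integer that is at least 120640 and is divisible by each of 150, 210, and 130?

The integer must be a common multiple of 150, 210, and 130, so a multiple of their LCM.
150 = 2 × 3 × 5^2
210 = 2 × 3 × 5 × 7
130 = 2 × 5 × 13
LCM(150, 210, 130) = 2 × 3 × 5^2 × 7 × 13 = 13650.
Smallest multiple of 13650 that is ≥ 120640: ⌈120640/13650⌉ × 13650 = 9 × 13650 = 122850.

122850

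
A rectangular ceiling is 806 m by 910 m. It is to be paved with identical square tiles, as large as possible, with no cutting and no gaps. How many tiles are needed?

1085

Tile side = gcd(806, 910).
806 = 2 × 13 × 31
910 = 2 × 5 × 7 × 13
gcd(806, 910) = 2 × 13 = 26.
Tiles: (806/26) × (910/26) = 31 × 35 = 1085.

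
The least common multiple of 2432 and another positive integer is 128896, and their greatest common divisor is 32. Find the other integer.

1696

gcd × lcm = product of the two integers, so the other integer is (32 × 128896) / 2432 = 1696.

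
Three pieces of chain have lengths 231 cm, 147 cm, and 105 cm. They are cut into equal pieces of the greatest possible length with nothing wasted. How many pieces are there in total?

Piece length = gcd(231, 147, 105).
231 = 3 × 7 × 11
147 = 3 × 7^2
105 = 3 × 5 × 7
gcd(231, 147, 105) = 3 × 7 = 21.
Total pieces = 231/21 + 147/21 + 105/21 = 11 + 7 + 5 = 23.

23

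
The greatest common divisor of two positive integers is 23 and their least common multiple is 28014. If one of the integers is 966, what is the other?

For two integers, gcd × lcm = product, so the other is (23 × 28014) / 966 = 644322 / 966 = 667.

667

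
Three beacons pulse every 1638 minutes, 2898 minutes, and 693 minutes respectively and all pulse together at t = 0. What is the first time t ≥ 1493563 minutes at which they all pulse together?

Joint pulses occur at multiples of LCM(1638, 2898, 693).
1638 = 2 × 3^2 × 7 × 13
2898 = 2 × 3^2 × 7 × 23
693 = 3^2 × 7 × 11
LCM(1638, 2898, 693) = 2 × 3^2 × 7 × 11 × 13 × 23 = 414414.
Smallest multiple of 414414 that is ≥ 1493563: ⌈1493563/414414⌉ × 414414 = 4 × 414414 = 1657656.

1657656 minutes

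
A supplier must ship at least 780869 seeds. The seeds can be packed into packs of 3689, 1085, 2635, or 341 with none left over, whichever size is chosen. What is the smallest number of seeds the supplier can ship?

811580

The number of seeds must be a common multiple of 3689, 1085, 2635, and 341, so a multiple of their LCM.
3689 = 7 × 17 × 31
1085 = 5 × 7 × 31
2635 = 5 × 17 × 31
341 = 11 × 31
LCM(3689, 1085, 2635, 341) = 5 × 7 × 11 × 17 × 31 = 202895.
Smallest multiple of 202895 that is ≥ 780869: ⌈780869/202895⌉ × 202895 = 4 × 202895 = 811580.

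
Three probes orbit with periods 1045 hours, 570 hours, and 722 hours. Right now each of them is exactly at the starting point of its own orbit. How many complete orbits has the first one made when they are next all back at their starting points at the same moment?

They are all back at their starting positions together after one LCM of the periods.
1045 = 5 × 11 × 19
570 = 2 × 3 × 5 × 19
722 = 2 × 19^2
LCM(1045, 570, 722) = 2 × 3 × 5 × 11 × 19^2 = 119130.
Orbits for period 1045: 119130 / 1045 = 114.

114 orbits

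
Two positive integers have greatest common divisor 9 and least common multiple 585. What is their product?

5265

For any two positive integers, gcd × lcm = product = 9 × 585 = 5265.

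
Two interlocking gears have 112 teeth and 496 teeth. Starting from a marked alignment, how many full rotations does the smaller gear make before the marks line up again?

They are all back at their starting positions together after one LCM of the periods.
112 = 2^4 × 7
496 = 2^4 × 31
LCM(112, 496) = 2^4 × 7 × 31 = 3472.
Rotations for period 112: 3472 / 112 = 31.

31 rotations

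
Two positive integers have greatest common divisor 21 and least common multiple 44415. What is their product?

932715

For any two positive integers, gcd × lcm = product = 21 × 44415 = 932715.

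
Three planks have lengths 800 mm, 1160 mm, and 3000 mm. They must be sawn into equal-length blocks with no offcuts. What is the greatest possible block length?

40 mm

The block length must divide every plank, so the greatest is gcd(800, 1160, 3000).
800 = 2^5 × 5^2
1160 = 2^3 × 5 × 29
3000 = 2^3 × 3 × 5^3
gcd(800, 1160, 3000) = 2^3 × 5 = 40.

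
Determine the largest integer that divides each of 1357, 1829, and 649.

59

1357 = 23 × 59
1829 = 31 × 59
649 = 11 × 59
gcd(1357, 1829, 649) = 59.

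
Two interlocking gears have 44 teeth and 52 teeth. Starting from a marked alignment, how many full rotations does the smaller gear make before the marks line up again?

13 rotations

All finish a whole number of cycles simultaneously at t = LCM of the periods.
44 = 2^2 × 11
52 = 2^2 × 13
LCM(44, 52) = 2^2 × 11 × 13 = 572.
Rotations for period 44: 572 / 44 = 13.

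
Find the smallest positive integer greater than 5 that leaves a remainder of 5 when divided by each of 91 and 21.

278

N − 5 must be a common multiple of 91 and 21.
91 = 7 × 13
21 = 3 × 7
LCM(91, 21) = 3 × 7 × 13 = 273.
Smallest N > 5 is LCM + 5 = 273 + 5 = 278.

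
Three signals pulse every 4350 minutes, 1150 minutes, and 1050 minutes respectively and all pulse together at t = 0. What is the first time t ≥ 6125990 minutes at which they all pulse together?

6303150 minutes

Joint pulses occur at multiples of LCM(4350, 1150, 1050).
4350 = 2 × 3 × 5^2 × 29
1150 = 2 × 5^2 × 23
1050 = 2 × 3 × 5^2 × 7
LCM(4350, 1150, 1050) = 2 × 3 × 5^2 × 7 × 23 × 29 = 700350.
Smallest multiple of 700350 that is ≥ 6125990: ⌈6125990/700350⌉ × 700350 = 9 × 700350 = 6303150.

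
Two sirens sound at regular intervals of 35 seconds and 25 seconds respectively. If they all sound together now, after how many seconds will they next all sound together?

We need the least common multiple of the intervals.
35 = 5 × 7
25 = 5^2
LCM(35, 25) = 5^2 × 7 = 175.

175 seconds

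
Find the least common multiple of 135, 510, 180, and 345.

135 = 3^3 × 5
510 = 2 × 3 × 5 × 17
180 = 2^2 × 3^2 × 5
345 = 3 × 5 × 23
LCM(135, 510, 180, 345) = 2^2 × 3^3 × 5 × 17 × 23 = 211140.

211140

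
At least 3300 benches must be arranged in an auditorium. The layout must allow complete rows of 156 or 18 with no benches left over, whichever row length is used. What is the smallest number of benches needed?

The number of benches must be a common multiple of 156 and 18, so a multiple of their LCM.
156 = 2^2 × 3 × 13
18 = 2 × 3^2
LCM(156, 18) = 2^2 × 3^2 × 13 = 468.
Smallest multiple of 468 that is ≥ 3300: ⌈3300/468⌉ × 468 = 8 × 468 = 3744.

3744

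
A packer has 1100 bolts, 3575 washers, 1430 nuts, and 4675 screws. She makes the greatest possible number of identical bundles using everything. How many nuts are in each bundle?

26

Number of bundles = gcd(1100, 3575, 1430, 4675).
1100 = 2^2 × 5^2 × 11
3575 = 5^2 × 11 × 13
1430 = 2 × 5 × 11 × 13
4675 = 5^2 × 11 × 17
gcd(1100, 3575, 1430, 4675) = 5 × 11 = 55.
nuts per bundle = 1430 / 55 = 26.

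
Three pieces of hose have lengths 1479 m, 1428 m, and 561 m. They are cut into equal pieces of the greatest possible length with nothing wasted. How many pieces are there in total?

68

Piece length = gcd(1479, 1428, 561).
1479 = 3 × 17 × 29
1428 = 2^2 × 3 × 7 × 17
561 = 3 × 11 × 17
gcd(1479, 1428, 561) = 3 × 17 = 51.
Total pieces = 1479/51 + 1428/51 + 561/51 = 29 + 28 + 11 = 68.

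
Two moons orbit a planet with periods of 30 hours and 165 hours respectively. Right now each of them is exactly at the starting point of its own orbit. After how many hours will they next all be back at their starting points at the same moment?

The first simultaneous occurrence is after LCM of the individual periods.
30 = 2 × 3 × 5
165 = 3 × 5 × 11
LCM(30, 165) = 2 × 3 × 5 × 11 = 330.

330 hours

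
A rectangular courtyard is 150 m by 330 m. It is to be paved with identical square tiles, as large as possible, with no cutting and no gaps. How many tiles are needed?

55

Tile side = gcd(150, 330).
150 = 2 × 3 × 5^2
330 = 2 × 3 × 5 × 11
gcd(150, 330) = 2 × 3 × 5 = 30.
Tiles: (150/30) × (330/30) = 5 × 11 = 55.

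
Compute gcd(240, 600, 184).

8

240 = 2^4 × 3 × 5
600 = 2^3 × 3 × 5^2
184 = 2^3 × 23
gcd(240, 600, 184) = 2^3 = 8.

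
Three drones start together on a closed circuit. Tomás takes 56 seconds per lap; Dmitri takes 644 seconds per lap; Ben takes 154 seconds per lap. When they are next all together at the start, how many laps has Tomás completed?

253 laps

They are all back at their starting positions together after one LCM of the periods.
56 = 2^3 × 7
644 = 2^2 × 7 × 23
154 = 2 × 7 × 11
LCM(56, 644, 154) = 2^3 × 7 × 11 × 23 = 14168.
Laps for period 56: 14168 / 56 = 253.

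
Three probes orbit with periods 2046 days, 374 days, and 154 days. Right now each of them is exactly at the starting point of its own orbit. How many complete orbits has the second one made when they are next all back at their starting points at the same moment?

651 orbits

They are all back at their starting positions together after one LCM of the periods.
2046 = 2 × 3 × 11 × 31
374 = 2 × 11 × 17
154 = 2 × 7 × 11
LCM(2046, 374, 154) = 2 × 3 × 7 × 11 × 17 × 31 = 243474.
Orbits for period 374: 243474 / 374 = 651.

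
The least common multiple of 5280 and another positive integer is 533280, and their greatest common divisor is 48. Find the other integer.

4848

gcd × lcm = product of the two integers, so the other integer is (48 × 533280) / 5280 = 4848.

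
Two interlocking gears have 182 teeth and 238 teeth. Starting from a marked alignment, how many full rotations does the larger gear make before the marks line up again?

13 rotations

All finish a whole number of cycles simultaneously at t = LCM of the periods.
182 = 2 × 7 × 13
238 = 2 × 7 × 17
LCM(182, 238) = 2 × 7 × 13 × 17 = 3094.
Rotations for period 238: 3094 / 238 = 13.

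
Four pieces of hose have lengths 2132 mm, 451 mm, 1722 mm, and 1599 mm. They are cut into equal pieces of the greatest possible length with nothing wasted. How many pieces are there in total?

144

Piece length = gcd(2132, 451, 1722, 1599).
2132 = 2^2 × 13 × 41
451 = 11 × 41
1722 = 2 × 3 × 7 × 41
1599 = 3 × 13 × 41
gcd(2132, 451, 1722, 1599) = 41.
Total pieces = 2132/41 + 451/41 + 1722/41 + 1599/41 = 52 + 11 + 42 + 39 = 144.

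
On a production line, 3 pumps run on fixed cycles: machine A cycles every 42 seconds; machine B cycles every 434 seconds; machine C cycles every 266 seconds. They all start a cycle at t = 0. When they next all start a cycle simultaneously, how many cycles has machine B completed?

The first common completion time is the LCM of the periods.
42 = 2 × 3 × 7
434 = 2 × 7 × 31
266 = 2 × 7 × 19
LCM(42, 434, 266) = 2 × 3 × 7 × 19 × 31 = 24738.
Cycles for period 434: 24738 / 434 = 57.

57 cycles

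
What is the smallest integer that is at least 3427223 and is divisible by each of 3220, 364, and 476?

The integer must be a common multiple of 3220, 364, and 476, so a multiple of their LCM.
3220 = 2^2 × 5 × 7 × 23
364 = 2^2 × 7 × 13
476 = 2^2 × 7 × 17
LCM(3220, 364, 476) = 2^2 × 5 × 7 × 13 × 17 × 23 = 711620.
Smallest multiple of 711620 that is ≥ 3427223: ⌈3427223/711620⌉ × 711620 = 5 × 711620 = 3558100.

3558100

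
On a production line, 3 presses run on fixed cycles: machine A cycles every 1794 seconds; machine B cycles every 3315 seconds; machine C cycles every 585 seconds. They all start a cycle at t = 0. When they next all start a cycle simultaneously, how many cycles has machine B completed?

They are all back at their starting positions together after one LCM of the periods.
1794 = 2 × 3 × 13 × 23
3315 = 3 × 5 × 13 × 17
585 = 3^2 × 5 × 13
LCM(1794, 3315, 585) = 2 × 3^2 × 5 × 13 × 17 × 23 = 457470.
Cycles for period 3315: 457470 / 3315 = 138.

138 cycles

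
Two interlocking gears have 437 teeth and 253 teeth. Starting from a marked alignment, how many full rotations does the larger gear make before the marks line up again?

All finish a whole number of cycles simultaneously at t = LCM of the periods.
437 = 19 × 23
253 = 11 × 23
LCM(437, 253) = 11 × 19 × 23 = 4807.
Rotations for period 437: 4807 / 437 = 11.

11 rotations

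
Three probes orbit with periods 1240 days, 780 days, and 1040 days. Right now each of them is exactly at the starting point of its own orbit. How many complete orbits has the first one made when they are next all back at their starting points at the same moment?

They are all back at their starting positions together after one LCM of the periods.
1240 = 2^3 × 5 × 31
780 = 2^2 × 3 × 5 × 13
1040 = 2^4 × 5 × 13
LCM(1240, 780, 1040) = 2^4 × 3 × 5 × 13 × 31 = 96720.
Orbits for period 1240: 96720 / 1240 = 78.

78 orbits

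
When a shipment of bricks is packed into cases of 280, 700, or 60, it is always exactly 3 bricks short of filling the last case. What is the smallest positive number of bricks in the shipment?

Being 3 short of a full case of size k means N ≡ −3 (mod k), i.e. N + 3 is a multiple of each size.
280 = 2^3 × 5 × 7
700 = 2^2 × 5^2 × 7
60 = 2^2 × 3 × 5
LCM(280, 700, 60) = 2^3 × 3 × 5^2 × 7 = 4200.
Smallest positive N is 4200 − 3 = 4197.

4197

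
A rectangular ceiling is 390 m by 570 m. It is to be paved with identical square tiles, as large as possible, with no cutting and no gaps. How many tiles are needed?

247

Tile side = gcd(390, 570).
390 = 2 × 3 × 5 × 13
570 = 2 × 3 × 5 × 19
gcd(390, 570) = 2 × 3 × 5 = 30.
Tiles: (390/30) × (570/30) = 13 × 19 = 247.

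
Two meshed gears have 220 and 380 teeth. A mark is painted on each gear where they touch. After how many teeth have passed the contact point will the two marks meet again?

The first simultaneous occurrence is after LCM of the individual periods.
220 = 2^2 × 5 × 11
380 = 2^2 × 5 × 19
LCM(220, 380) = 2^2 × 5 × 11 × 19 = 4180.

4180 teeth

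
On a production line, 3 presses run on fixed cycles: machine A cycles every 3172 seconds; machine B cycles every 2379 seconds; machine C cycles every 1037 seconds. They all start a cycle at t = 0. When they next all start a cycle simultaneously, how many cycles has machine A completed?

All finish a whole number of cycles simultaneously at t = LCM of the periods.
3172 = 2^2 × 13 × 61
2379 = 3 × 13 × 61
1037 = 17 × 61
LCM(3172, 2379, 1037) = 2^2 × 3 × 13 × 17 × 61 = 161772.
Cycles for period 3172: 161772 / 3172 = 51.

51 cycles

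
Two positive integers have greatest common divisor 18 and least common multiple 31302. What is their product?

563436

For any two positive integers, gcd × lcm = product = 18 × 31302 = 563436.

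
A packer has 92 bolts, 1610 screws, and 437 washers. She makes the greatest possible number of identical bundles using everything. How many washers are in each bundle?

Number of bundles = gcd(92, 1610, 437).
92 = 2^2 × 23
1610 = 2 × 5 × 7 × 23
437 = 19 × 23
gcd(92, 1610, 437) = 23.
washers per bundle = 437 / 23 = 19.

19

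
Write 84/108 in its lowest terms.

84 = 2^2 × 3 × 7
108 = 2^2 × 3^3
gcd(84, 108) = 2^2 × 3 = 12.
Divide numerator and denominator by 12: 84/108 = 7/9.

7/9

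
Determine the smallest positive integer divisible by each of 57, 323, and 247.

12597

57 = 3 × 19
323 = 17 × 19
247 = 13 × 19
LCM(57, 323, 247) = 3 × 13 × 17 × 19 = 12597.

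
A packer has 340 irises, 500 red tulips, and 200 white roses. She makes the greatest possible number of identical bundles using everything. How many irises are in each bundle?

17

Number of bundles = gcd(340, 500, 200).
340 = 2^2 × 5 × 17
500 = 2^2 × 5^3
200 = 2^3 × 5^2
gcd(340, 500, 200) = 2^2 × 5 = 20.
irises per bundle = 340 / 20 = 17.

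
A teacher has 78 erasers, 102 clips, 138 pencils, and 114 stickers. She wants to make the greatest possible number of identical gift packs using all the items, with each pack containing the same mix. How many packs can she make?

The pack count must divide each quantity, so the greatest is gcd(78, 102, 138, 114).
78 = 2 × 3 × 13
102 = 2 × 3 × 17
138 = 2 × 3 × 23
114 = 2 × 3 × 19
gcd(78, 102, 138, 114) = 2 × 3 = 6.

6 packs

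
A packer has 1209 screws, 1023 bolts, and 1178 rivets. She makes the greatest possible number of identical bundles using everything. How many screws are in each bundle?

39

Number of bundles = gcd(1209, 1023, 1178).
1209 = 3 × 13 × 31
1023 = 3 × 11 × 31
1178 = 2 × 19 × 31
gcd(1209, 1023, 1178) = 31.
screws per bundle = 1209 / 31 = 39.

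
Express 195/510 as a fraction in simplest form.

195 = 3 × 5 × 13
510 = 2 × 3 × 5 × 17
gcd(195, 510) = 3 × 5 = 15.
Divide numerator and denominator by 15: 195/510 = 13/34.

13/34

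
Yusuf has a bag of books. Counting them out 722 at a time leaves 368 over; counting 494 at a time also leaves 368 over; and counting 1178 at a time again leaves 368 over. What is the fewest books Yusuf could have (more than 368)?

291334

N − 368 must be a common multiple of 722, 494, and 1178.
722 = 2 × 19^2
494 = 2 × 13 × 19
1178 = 2 × 19 × 31
LCM(722, 494, 1178) = 2 × 13 × 19^2 × 31 = 290966.
Smallest N > 368 is LCM + 368 = 290966 + 368 = 291334.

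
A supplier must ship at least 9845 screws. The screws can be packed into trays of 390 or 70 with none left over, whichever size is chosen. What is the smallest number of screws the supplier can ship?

10920

The number of screws must be a common multiple of 390 and 70, so a multiple of their LCM.
390 = 2 × 3 × 5 × 13
70 = 2 × 5 × 7
LCM(390, 70) = 2 × 3 × 5 × 7 × 13 = 2730.
Smallest multiple of 2730 that is ≥ 9845: ⌈9845/2730⌉ × 2730 = 4 × 2730 = 10920.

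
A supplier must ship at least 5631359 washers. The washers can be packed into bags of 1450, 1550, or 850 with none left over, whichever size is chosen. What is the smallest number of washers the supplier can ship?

The number of washers must be a common multiple of 1450, 1550, and 850, so a multiple of their LCM.
1450 = 2 × 5^2 × 29
1550 = 2 × 5^2 × 31
850 = 2 × 5^2 × 17
LCM(1450, 1550, 850) = 2 × 5^2 × 17 × 29 × 31 = 764150.
Smallest multiple of 764150 that is ≥ 5631359: ⌈5631359/764150⌉ × 764150 = 8 × 764150 = 6113200.

6113200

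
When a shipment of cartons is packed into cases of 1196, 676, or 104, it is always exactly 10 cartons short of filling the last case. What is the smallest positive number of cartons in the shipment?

31086

Being 10 short of a full case of size k means N ≡ −10 (mod k), i.e. N + 10 is a multiple of each size.
1196 = 2^2 × 13 × 23
676 = 2^2 × 13^2
104 = 2^3 × 13
LCM(1196, 676, 104) = 2^3 × 13^2 × 23 = 31096.
Smallest positive N is 31096 − 10 = 31086.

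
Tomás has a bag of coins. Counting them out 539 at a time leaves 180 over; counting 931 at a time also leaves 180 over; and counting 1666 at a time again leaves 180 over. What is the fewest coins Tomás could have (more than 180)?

N − 180 must be a common multiple of 539, 931, and 1666.
539 = 7^2 × 11
931 = 7^2 × 19
1666 = 2 × 7^2 × 17
LCM(539, 931, 1666) = 2 × 7^2 × 11 × 17 × 19 = 348194.
Smallest N > 180 is LCM + 180 = 348194 + 180 = 348374.

348374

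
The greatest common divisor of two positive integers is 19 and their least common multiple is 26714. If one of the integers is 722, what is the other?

703

For two integers, gcd × lcm = product, so the other is (19 × 26714) / 722 = 507566 / 722 = 703.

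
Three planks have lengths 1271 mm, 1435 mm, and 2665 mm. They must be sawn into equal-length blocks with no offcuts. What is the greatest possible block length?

41 mm

This is the greatest common divisor of 1271, 1435, and 2665.
1271 = 31 × 41
1435 = 5 × 7 × 41
2665 = 5 × 13 × 41
gcd(1271, 1435, 2665) = 41.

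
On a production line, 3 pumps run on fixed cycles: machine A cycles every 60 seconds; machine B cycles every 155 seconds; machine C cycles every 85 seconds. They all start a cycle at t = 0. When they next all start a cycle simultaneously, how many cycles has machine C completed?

The first common completion time is the LCM of the periods.
60 = 2^2 × 3 × 5
155 = 5 × 31
85 = 5 × 17
LCM(60, 155, 85) = 2^2 × 3 × 5 × 17 × 31 = 31620.
Cycles for period 85: 31620 / 85 = 372.

372 cycles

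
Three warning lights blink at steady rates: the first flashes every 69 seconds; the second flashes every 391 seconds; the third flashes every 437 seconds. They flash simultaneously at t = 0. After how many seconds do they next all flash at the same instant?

We need the least common multiple of the intervals.
69 = 3 × 23
391 = 17 × 23
437 = 19 × 23
LCM(69, 391, 437) = 3 × 17 × 19 × 23 = 22287.

22287 seconds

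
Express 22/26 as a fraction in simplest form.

22 = 2 × 11
26 = 2 × 13
gcd(22, 26) = 2.
Divide numerator and denominator by 2: 22/26 = 11/13.

11/13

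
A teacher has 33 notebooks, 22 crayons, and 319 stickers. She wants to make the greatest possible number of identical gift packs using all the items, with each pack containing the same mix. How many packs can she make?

The pack count must divide each quantity, so the greatest is gcd(33, 22, 319).
33 = 3 × 11
22 = 2 × 11
319 = 11 × 29
gcd(33, 22, 319) = 11.

11 packs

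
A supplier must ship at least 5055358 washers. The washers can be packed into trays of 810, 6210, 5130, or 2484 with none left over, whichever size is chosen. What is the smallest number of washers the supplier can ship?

The number of washers must be a common multiple of 810, 6210, 5130, and 2484, so a multiple of their LCM.
810 = 2 × 3^4 × 5
6210 = 2 × 3^3 × 5 × 23
5130 = 2 × 3^3 × 5 × 19
2484 = 2^2 × 3^3 × 23
LCM(810, 6210, 5130, 2484) = 2^2 × 3^4 × 5 × 19 × 23 = 707940.
Smallest multiple of 707940 that is ≥ 5055358: ⌈5055358/707940⌉ × 707940 = 8 × 707940 = 5663520.

5663520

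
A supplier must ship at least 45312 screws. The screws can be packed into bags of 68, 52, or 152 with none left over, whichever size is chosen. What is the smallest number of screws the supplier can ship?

The number of screws must be a common multiple of 68, 52, and 152, so a multiple of their LCM.
68 = 2^2 × 17
52 = 2^2 × 13
152 = 2^3 × 19
LCM(68, 52, 152) = 2^3 × 13 × 17 × 19 = 33592.
Smallest multiple of 33592 that is ≥ 45312: ⌈45312/33592⌉ × 33592 = 2 × 33592 = 67184.

67184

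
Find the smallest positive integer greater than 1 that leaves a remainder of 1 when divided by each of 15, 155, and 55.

N − 1 must be a common multiple of 15, 155, and 55.
15 = 3 × 5
155 = 5 × 31
55 = 5 × 11
LCM(15, 155, 55) = 3 × 5 × 11 × 31 = 5115.
Smallest N > 1 is LCM + 1 = 5115 + 1 = 5116.

5116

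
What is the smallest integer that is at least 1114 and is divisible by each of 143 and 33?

The integer must be a common multiple of 143 and 33, so a multiple of their LCM.
143 = 11 × 13
33 = 3 × 11
LCM(143, 33) = 3 × 11 × 13 = 429.
Smallest multiple of 429 that is ≥ 1114: ⌈1114/429⌉ × 429 = 3 × 429 = 1287.

1287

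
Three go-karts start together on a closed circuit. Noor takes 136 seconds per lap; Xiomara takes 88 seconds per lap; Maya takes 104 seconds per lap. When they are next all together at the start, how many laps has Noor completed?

The first common completion time is the LCM of the periods.
136 = 2^3 × 17
88 = 2^3 × 11
104 = 2^3 × 13
LCM(136, 88, 104) = 2^3 × 11 × 13 × 17 = 19448.
Laps for period 136: 19448 / 136 = 143.

143 laps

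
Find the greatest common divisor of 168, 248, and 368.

8

168 = 2^3 × 3 × 7
248 = 2^3 × 31
368 = 2^4 × 23
gcd(168, 248, 368) = 2^3 = 8.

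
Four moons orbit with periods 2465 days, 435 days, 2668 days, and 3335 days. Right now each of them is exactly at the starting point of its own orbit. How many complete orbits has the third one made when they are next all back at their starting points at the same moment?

255 orbits

The first common completion time is the LCM of the periods.
2465 = 5 × 17 × 29
435 = 3 × 5 × 29
2668 = 2^2 × 23 × 29
3335 = 5 × 23 × 29
LCM(2465, 435, 2668, 3335) = 2^2 × 3 × 5 × 17 × 23 × 29 = 680340.
Orbits for period 2668: 680340 / 2668 = 255.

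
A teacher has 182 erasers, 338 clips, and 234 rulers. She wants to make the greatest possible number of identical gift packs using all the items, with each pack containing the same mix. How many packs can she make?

26 packs

The pack count must divide each quantity, so the greatest is gcd(182, 338, 234).
182 = 2 × 7 × 13
338 = 2 × 13^2
234 = 2 × 3^2 × 13
gcd(182, 338, 234) = 2 × 13 = 26.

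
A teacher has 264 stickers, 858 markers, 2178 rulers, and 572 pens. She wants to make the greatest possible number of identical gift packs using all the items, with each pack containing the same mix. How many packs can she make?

The pack count must divide each quantity, so the greatest is gcd(264, 858, 2178, 572).
264 = 2^3 × 3 × 11
858 = 2 × 3 × 11 × 13
2178 = 2 × 3^2 × 11^2
572 = 2^2 × 11 × 13
gcd(264, 858, 2178, 572) = 2 × 11 = 22.

22 packs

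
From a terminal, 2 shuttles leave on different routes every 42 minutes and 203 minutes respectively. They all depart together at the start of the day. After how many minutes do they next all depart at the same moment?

1218 minutes

We need the least common multiple of the intervals.
42 = 2 × 3 × 7
203 = 7 × 29
LCM(42, 203) = 2 × 3 × 7 × 29 = 1218.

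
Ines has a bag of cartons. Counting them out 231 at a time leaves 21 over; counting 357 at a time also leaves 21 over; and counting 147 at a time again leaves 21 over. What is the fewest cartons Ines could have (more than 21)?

N − 21 must be a common multiple of 231, 357, and 147.
231 = 3 × 7 × 11
357 = 3 × 7 × 17
147 = 3 × 7^2
LCM(231, 357, 147) = 3 × 7^2 × 11 × 17 = 27489.
Smallest N > 21 is LCM + 21 = 27489 + 21 = 27510.

27510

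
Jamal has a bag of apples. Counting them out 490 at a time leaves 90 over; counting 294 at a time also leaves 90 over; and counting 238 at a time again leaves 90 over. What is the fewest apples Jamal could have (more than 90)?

N − 90 must be a common multiple of 490, 294, and 238.
490 = 2 × 5 × 7^2
294 = 2 × 3 × 7^2
238 = 2 × 7 × 17
LCM(490, 294, 238) = 2 × 3 × 5 × 7^2 × 17 = 24990.
Smallest N > 90 is LCM + 90 = 24990 + 90 = 25080.

25080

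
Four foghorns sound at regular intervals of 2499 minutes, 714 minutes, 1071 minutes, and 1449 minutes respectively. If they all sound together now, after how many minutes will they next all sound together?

344862 minutes

They coincide at every common multiple of the periods; the first is the LCM.
2499 = 3 × 7^2 × 17
714 = 2 × 3 × 7 × 17
1071 = 3^2 × 7 × 17
1449 = 3^2 × 7 × 23
LCM(2499, 714, 1071, 1449) = 2 × 3^2 × 7^2 × 17 × 23 = 344862.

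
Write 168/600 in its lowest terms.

7/25

168 = 2^3 × 3 × 7
600 = 2^3 × 3 × 5^2
gcd(168, 600) = 2^3 × 3 = 24.
Divide numerator and denominator by 24: 168/600 = 7/25.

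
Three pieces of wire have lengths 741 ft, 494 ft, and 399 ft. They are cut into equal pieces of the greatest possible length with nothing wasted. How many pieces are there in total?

86

Piece length = gcd(741, 494, 399).
741 = 3 × 13 × 19
494 = 2 × 13 × 19
399 = 3 × 7 × 19
gcd(741, 494, 399) = 19.
Total pieces = 741/19 + 494/19 + 399/19 = 39 + 26 + 21 = 86.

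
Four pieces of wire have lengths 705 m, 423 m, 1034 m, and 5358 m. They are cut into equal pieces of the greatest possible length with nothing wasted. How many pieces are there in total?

Piece length = gcd(705, 423, 1034, 5358).
705 = 3 × 5 × 47
423 = 3^2 × 47
1034 = 2 × 11 × 47
5358 = 2 × 3 × 19 × 47
gcd(705, 423, 1034, 5358) = 47.
Total pieces = 705/47 + 423/47 + 1034/47 + 5358/47 = 15 + 9 + 22 + 114 = 160.

160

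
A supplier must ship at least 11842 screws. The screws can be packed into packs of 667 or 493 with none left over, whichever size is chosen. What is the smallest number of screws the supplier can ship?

The number of screws must be a common multiple of 667 and 493, so a multiple of their LCM.
667 = 23 × 29
493 = 17 × 29
LCM(667, 493) = 17 × 23 × 29 = 11339.
Smallest multiple of 11339 that is ≥ 11842: ⌈11842/11339⌉ × 11339 = 2 × 11339 = 22678.

22678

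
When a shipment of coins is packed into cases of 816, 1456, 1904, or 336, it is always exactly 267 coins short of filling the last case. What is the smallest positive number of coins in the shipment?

73989

Being 267 short of a full case of size k means N ≡ −267 (mod k), i.e. N + 267 is a multiple of each size.
816 = 2^4 × 3 × 17
1456 = 2^4 × 7 × 13
1904 = 2^4 × 7 × 17
336 = 2^4 × 3 × 7
LCM(816, 1456, 1904, 336) = 2^4 × 3 × 7 × 13 × 17 = 74256.
Smallest positive N is 74256 − 267 = 73989.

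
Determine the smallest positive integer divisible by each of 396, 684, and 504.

396 = 2^2 × 3^2 × 11
684 = 2^2 × 3^2 × 19
504 = 2^3 × 3^2 × 7
LCM(396, 684, 504) = 2^3 × 3^2 × 7 × 11 × 19 = 105336.

105336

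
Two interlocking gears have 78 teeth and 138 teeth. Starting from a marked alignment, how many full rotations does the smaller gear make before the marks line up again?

23 rotations

All finish a whole number of cycles simultaneously at t = LCM of the periods.
78 = 2 × 3 × 13
138 = 2 × 3 × 23
LCM(78, 138) = 2 × 3 × 13 × 23 = 1794.
Rotations for period 78: 1794 / 78 = 23.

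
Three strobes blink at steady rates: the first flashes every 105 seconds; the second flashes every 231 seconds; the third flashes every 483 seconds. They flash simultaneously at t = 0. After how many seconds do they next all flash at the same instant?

We need the least common multiple of the intervals.
105 = 3 × 5 × 7
231 = 3 × 7 × 11
483 = 3 × 7 × 23
LCM(105, 231, 483) = 3 × 5 × 7 × 11 × 23 = 26565.

26565 seconds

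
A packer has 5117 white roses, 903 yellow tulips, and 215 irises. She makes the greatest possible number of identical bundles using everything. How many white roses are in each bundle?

119

Number of bundles = gcd(5117, 903, 215).
5117 = 7 × 17 × 43
903 = 3 × 7 × 43
215 = 5 × 43
gcd(5117, 903, 215) = 43.
white roses per bundle = 5117 / 43 = 119.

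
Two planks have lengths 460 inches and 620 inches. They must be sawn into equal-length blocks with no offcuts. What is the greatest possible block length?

20 inches

This is the greatest common divisor of 460 and 620.
460 = 2^2 × 5 × 23
620 = 2^2 × 5 × 31
gcd(460, 620) = 2^2 × 5 = 20.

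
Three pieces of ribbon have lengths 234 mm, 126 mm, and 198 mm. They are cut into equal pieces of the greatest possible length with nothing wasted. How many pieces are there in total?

31

Piece length = gcd(234, 126, 198).
234 = 2 × 3^2 × 13
126 = 2 × 3^2 × 7
198 = 2 × 3^2 × 11
gcd(234, 126, 198) = 2 × 3^2 = 18.
Total pieces = 234/18 + 126/18 + 198/18 = 13 + 7 + 11 = 31.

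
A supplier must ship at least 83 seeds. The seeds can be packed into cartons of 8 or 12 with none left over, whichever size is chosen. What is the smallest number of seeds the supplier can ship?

96

The number of seeds must be a common multiple of 8 and 12, so a multiple of their LCM.
8 = 2^3
12 = 2^2 × 3
LCM(8, 12) = 2^3 × 3 = 24.
Smallest multiple of 24 that is ≥ 83: ⌈83/24⌉ × 24 = 4 × 24 = 96.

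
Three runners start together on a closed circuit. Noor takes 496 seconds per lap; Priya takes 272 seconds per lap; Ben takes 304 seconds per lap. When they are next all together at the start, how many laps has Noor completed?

They are all back at their starting positions together after one LCM of the periods.
496 = 2^4 × 31
272 = 2^4 × 17
304 = 2^4 × 19
LCM(496, 272, 304) = 2^4 × 17 × 19 × 31 = 160208.
Laps for period 496: 160208 / 496 = 323.

323 laps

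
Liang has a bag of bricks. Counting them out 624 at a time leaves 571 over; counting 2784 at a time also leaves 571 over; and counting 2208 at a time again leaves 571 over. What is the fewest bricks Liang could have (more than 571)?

832987

N − 571 must be a common multiple of 624, 2784, and 2208.
624 = 2^4 × 3 × 13
2784 = 2^5 × 3 × 29
2208 = 2^5 × 3 × 23
LCM(624, 2784, 2208) = 2^5 × 3 × 13 × 23 × 29 = 832416.
Smallest N > 571 is LCM + 571 = 832416 + 571 = 832987.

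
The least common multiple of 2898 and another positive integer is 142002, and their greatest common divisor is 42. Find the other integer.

gcd × lcm = product of the two integers, so the other integer is (42 × 142002) / 2898 = 2058.

2058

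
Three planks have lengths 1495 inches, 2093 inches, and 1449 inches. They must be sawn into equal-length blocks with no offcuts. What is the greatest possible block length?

23 inches

This is the greatest common divisor of 1495, 2093, and 1449.
1495 = 5 × 13 × 23
2093 = 7 × 13 × 23
1449 = 3^2 × 7 × 23
gcd(1495, 2093, 1449) = 23.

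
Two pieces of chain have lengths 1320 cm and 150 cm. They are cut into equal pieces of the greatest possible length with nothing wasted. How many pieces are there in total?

49

Piece length = gcd(1320, 150).
1320 = 2^3 × 3 × 5 × 11
150 = 2 × 3 × 5^2
gcd(1320, 150) = 2 × 3 × 5 = 30.
Total pieces = 1320/30 + 150/30 = 44 + 5 = 49.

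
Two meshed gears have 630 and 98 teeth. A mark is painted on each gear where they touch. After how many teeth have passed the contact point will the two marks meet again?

4410 teeth

The first simultaneous occurrence is after LCM of the individual periods.
630 = 2 × 3^2 × 5 × 7
98 = 2 × 7^2
LCM(630, 98) = 2 × 3^2 × 5 × 7^2 = 4410.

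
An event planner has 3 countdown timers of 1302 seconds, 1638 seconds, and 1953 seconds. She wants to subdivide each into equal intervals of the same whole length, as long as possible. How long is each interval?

21 seconds

The interval must divide each timer length; the longest such is the gcd.
1302 = 2 × 3 × 7 × 31
1638 = 2 × 3^2 × 7 × 13
1953 = 3^2 × 7 × 31
gcd(1302, 1638, 1953) = 3 × 7 = 21.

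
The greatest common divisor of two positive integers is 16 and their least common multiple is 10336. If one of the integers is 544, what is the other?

304

For two integers, gcd × lcm = product, so the other is (16 × 10336) / 544 = 165376 / 544 = 304.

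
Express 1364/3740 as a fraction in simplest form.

1364 = 2^2 × 11 × 31
3740 = 2^2 × 5 × 11 × 17
gcd(1364, 3740) = 2^2 × 11 = 44.
Divide numerator and denominator by 44: 1364/3740 = 31/85.

31/85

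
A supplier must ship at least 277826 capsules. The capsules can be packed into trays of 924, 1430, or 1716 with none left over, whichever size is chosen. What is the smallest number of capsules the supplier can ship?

The number of capsules must be a common multiple of 924, 1430, and 1716, so a multiple of their LCM.
924 = 2^2 × 3 × 7 × 11
1430 = 2 × 5 × 11 × 13
1716 = 2^2 × 3 × 11 × 13
LCM(924, 1430, 1716) = 2^2 × 3 × 5 × 7 × 11 × 13 = 60060.
Smallest multiple of 60060 that is ≥ 277826: ⌈277826/60060⌉ × 60060 = 5 × 60060 = 300300.

300300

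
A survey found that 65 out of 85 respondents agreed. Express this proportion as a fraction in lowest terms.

65 = 5 × 13
85 = 5 × 17
gcd(65, 85) = 5.
Divide numerator and denominator by 5: 65/85 = 13/17.

13/17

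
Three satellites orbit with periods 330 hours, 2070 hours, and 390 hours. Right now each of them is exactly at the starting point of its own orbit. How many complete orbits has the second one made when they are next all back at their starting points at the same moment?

They are all back at their starting positions together after one LCM of the periods.
330 = 2 × 3 × 5 × 11
2070 = 2 × 3^2 × 5 × 23
390 = 2 × 3 × 5 × 13
LCM(330, 2070, 390) = 2 × 3^2 × 5 × 11 × 13 × 23 = 296010.
Orbits for period 2070: 296010 / 2070 = 143.

143 orbits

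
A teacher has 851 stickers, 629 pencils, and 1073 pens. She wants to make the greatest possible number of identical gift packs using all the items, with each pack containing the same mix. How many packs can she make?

37 packs

The pack count must divide each quantity, so the greatest is gcd(851, 629, 1073).
851 = 23 × 37
629 = 17 × 37
1073 = 29 × 37
gcd(851, 629, 1073) = 37.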